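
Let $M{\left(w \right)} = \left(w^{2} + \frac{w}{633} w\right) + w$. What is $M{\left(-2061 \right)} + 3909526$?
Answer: $\frac{1722160153}{211} \approx 8.1619 \cdot 10^{6}$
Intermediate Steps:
$M{\left(w \right)} = w + \frac{634 w^{2}}{633}$ ($M{\left(w \right)} = \left(w^{2} + w \frac{1}{633} w\right) + w = \left(w^{2} + \frac{w}{633} w\right) + w = \left(w^{2} + \frac{w^{2}}{633}\right) + w = \frac{634 w^{2}}{633} + w = w + \frac{634 w^{2}}{633}$)
$M{\left(-2061 \right)} + 3909526 = \frac{1}{633} \left(-2061\right) \left(633 + 634 \left(-2061\right)\right) + 3909526 = \frac{1}{633} \left(-2061\right) \left(633 - 1306674\right) + 3909526 = \frac{1}{633} \left(-2061\right) \left(-1306041\right) + 3909526 = \frac{897250167}{211} + 3909526 = \frac{1722160153}{211}$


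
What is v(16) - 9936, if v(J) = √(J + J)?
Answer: -9936 + 4*√2 ≈ -9930.3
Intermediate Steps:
v(J) = √2*√J (v(J) = √(2*J) = √2*√J)
v(16) - 9936 = √2*√16 - 9936 = √2*4 - 9936 = 4*√2 - 9936 = -9936 + 4*√2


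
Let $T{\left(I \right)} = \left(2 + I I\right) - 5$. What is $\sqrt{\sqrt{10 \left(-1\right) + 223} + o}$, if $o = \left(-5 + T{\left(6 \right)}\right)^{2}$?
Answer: $\sqrt{784 + \sqrt{213}} \approx 28.259$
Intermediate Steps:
$T{\left(I \right)} = -3 + I^{2}$ ($T{\left(I \right)} = \left(2 + I^{2}\right) - 5 = -3 + I^{2}$)
$o = 784$ ($o = \left(-5 - \left(3 - 6^{2}\right)\right)^{2} = \left(-5 + \left(-3 + 36\right)\right)^{2} = \left(-5 + 33\right)^{2} = 28^{2} = 784$)
$\sqrt{\sqrt{10 \left(-1\right) + 223} + o} = \sqrt{\sqrt{10 \left(-1\right) + 223} + 784} = \sqrt{\sqrt{-10 + 223} + 784} = \sqrt{\sqrt{213} + 784} = \sqrt{784 + \sqrt{213}}$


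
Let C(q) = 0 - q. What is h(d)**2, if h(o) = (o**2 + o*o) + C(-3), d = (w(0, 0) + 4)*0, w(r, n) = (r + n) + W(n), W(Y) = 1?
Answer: 9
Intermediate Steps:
C(q) = -q
w(r, n) = 1 + n + r (w(r, n) = (r + n) + 1 = (n + r) + 1 = 1 + n + r)
d = 0 (d = ((1 + 0 + 0) + 4)*0 = (1 + 4)*0 = 5*0 = 0)
h(o) = 3 + 2*o**2 (h(o) = (o**2 + o*o) - 1*(-3) = (o**2 + o**2) + 3 = 2*o**2 + 3 = 3 + 2*o**2)
h(d)**2 = (3 + 2*0**2)**2 = (3 + 2*0)**2 = (3 + 0)**2 = 3**2 = 9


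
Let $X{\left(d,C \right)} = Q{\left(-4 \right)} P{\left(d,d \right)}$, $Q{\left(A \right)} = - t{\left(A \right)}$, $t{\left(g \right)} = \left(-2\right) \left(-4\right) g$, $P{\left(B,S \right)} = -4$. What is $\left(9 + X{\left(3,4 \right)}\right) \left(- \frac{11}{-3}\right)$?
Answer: $- \frac{1309}{3} \approx -436.33$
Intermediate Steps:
$t{\left(g \right)} = 8 g$
$Q{\left(A \right)} = - 8 A$
$X{\left(d,C \right)} = -128$ ($X{\left(d,C \right)} = \left(-8\right) \left(-4\right) \left(-4\right) = 32 \left(-4\right) = -128$)
$\left(9 + X{\left(3,4 \right)}\right) \left(- \frac{11}{-3}\right) = \left(9 - 128\right) \left(- \frac{11}{-3}\right) = - 119 \left(\left(-11\right) \left(- \frac{1}{3}\right)\right) = \left(-119\right) \frac{11}{3} = - \frac{1309}{3}$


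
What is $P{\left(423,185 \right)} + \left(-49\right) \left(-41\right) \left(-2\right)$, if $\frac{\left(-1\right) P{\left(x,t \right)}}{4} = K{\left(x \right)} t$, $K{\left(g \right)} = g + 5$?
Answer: $-320738$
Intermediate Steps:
$K{\left(g \right)} = 5 + g$
$P{\left(x,t \right)} = - 4 t \left(5 + x\right)$ ($P{\left(x,t \right)} = - 4 \left(5 + x\right) t = - 4 t \left(5 + x\right)$)
$P{\left(423,185 \right)} + \left(-49\right) \left(-41\right) \left(-2\right) = \left(-4\right) 185 \left(5 + 423\right) + \left(-49\right) \left(-41\right) \left(-2\right) = \left(-4\right) 185 \cdot 428 + 2009 \left(-2\right) = -316720 - 4018 = -320738$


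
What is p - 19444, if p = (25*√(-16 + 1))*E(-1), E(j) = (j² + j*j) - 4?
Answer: -19444 - 50*I*√15 ≈ -19444.0 - 193.65*I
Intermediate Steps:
E(j) = -4 + 2*j² (E(j) = (j² + j²) - 4 = 2*j² - 4 = -4 + 2*j²)
p = -50*I*√15 (p = (25*√(-16 + 1))*(-4 + 2*(-1)²) = (25*√(-15))*(-4 + 2*1) = (25*(I*√15))*(-4 + 2) = (25*I*√15)*(-2) = -50*I*√15 ≈ -193.65*I)
p - 19444 = -50*I*√15 - 19444 = -19444 - 50*I*√15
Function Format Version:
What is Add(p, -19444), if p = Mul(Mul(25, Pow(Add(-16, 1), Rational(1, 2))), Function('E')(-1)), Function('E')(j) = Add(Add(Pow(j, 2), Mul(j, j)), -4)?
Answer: Add(-19444, Mul(-50, I, Pow(15, Rational(1, 2)))) ≈ Add(-19444., Mul(-193.65, I))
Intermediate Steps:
Function('E')(j) = Add(-4, Mul(2, Pow(j, 2))) (Function('E')(j) = Add(Add(Pow(j, 2), Pow(j, 2)), -4) = Add(Mul(2, Pow(j, 2)), -4) = Add(-4, Mul(2, Pow(j, 2))))
p = Mul(-50, I, Pow(15, Rational(1, 2))) (p = Mul(Mul(25, Pow(Add(-16, 1), Rational(1, 2))), Add(-4, Mul(2, Pow(-1, 2)))) = Mul(Mul(25, Pow(-15, Rational(1, 2))), Add(-4, Mul(2, 1))) = Mul(Mul(25, Mul(I, Pow(15, Rational(1, 2)))), Add(-4, 2)) = Mul(Mul(25, I, Pow(15, Rational(1, 2))), -2) = Mul(-50, I, Pow(15, Rational(1, 2))) ≈ Mul(-193.65, I))
Add(p, -19444) = Add(Mul(-50, I, Pow(15, Rational(1, 2))), -19444) = Add(-19444, Mul(-50, I, Pow(15, Rational(1, 2))))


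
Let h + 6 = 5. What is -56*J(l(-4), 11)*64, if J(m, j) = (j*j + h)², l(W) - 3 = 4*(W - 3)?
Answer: -51609600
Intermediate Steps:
h = -1 (h = -6 + 5 = -1)
l(W) = -9 + 4*W (l(W) = 3 + 4*(W - 3) = 3 + 4*(-3 + W) = 3 + (-12 + 4*W) = -9 + 4*W)
J(m, j) = (-1 + j²)² (J(m, j) = (j*j - 1)² = (j² - 1)² = (-1 + j²)²)
-56*J(l(-4), 11)*64 = -56*(-1 + 11²)²*64 = -56*(-1 + 121)²*64 = -56*120²*64 = -56*14400*64 = -806400*64 = -51609600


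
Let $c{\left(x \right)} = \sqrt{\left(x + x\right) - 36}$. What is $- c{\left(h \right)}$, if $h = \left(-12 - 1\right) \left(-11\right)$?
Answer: $- 5 \sqrt{10} \approx -15.811$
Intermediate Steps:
$h = 143$ ($h = \left(-13\right) \left(-11\right) = 143$)
$c{\left(x \right)} = \sqrt{-36 + 2 x}$ ($c{\left(x \right)} = \sqrt{2 x - 36} = \sqrt{-36 + 2 x}$)
$- c{\left(h \right)} = - \sqrt{-36 + 2 \cdot 143} = - \sqrt{-36 + 286} = - \sqrt{250} = - 5 \sqrt{10}$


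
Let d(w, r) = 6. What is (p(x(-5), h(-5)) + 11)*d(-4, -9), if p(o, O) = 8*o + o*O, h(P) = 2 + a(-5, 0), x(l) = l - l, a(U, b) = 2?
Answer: 66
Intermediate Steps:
x(l) = 0
h(P) = 4 (h(P) = 2 + 2 = 4)
p(o, O) = 8*o + O*o
(p(x(-5), h(-5)) + 11)*d(-4, -9) = (0*(8 + 4) + 11)*6 = (0*12 + 11)*6 = (0 + 11)*6 = 11*6 = 66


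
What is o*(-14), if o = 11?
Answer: -154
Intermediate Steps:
o*(-14) = 11*(-14) = -154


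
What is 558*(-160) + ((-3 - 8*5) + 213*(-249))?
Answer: -142360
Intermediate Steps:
558*(-160) + ((-3 - 8*5) + 213*(-249)) = -89280 + ((-3 - 40) - 53037) = -89280 + (-43 - 53037) = -89280 - 53080 = -142360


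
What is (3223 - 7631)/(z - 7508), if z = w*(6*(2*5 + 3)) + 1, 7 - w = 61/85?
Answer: 12920/20567 ≈ 0.62819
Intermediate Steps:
w = 534/85 (w = 7 - 61/85 = 534/85 ≈ 6.2824)
z = 41737/85 (z = 534*(6*(2*5 + 3))/85 + 1 = 534*(6*(10 + 3))/85 + 1 = 534*(6*13)/85 + 1 = (534/85)*78 + 1 = 41652/85 + 1 = 41737/85 ≈ 491.02)
(3223 - 7631)/(z - 7508) = (3223 - 7631)/(41737/85 - 7508) = -4408/(-596443/85) = -4408*(-85/596443) = 12920/20567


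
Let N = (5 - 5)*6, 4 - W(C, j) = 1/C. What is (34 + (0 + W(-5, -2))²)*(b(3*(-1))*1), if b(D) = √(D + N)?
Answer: 1291*I*√3/25 ≈ 89.443*I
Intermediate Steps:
W(C, j) = 4 - 1/C
N = 0 (N = 0*6 = 0)
b(D) = √D (b(D) = √(D + 0) = √D)
(34 + (0 + W(-5, -2))²)*(b(3*(-1))*1) = (34 + (0 + (4 - 1/(-5)))²)*(√(3*(-1))*1) = (34 + (0 + (4 - 1*(-⅕)))²)*(√(-3)*1) = (34 + (0 + (4 + ⅕))²)*((I*√3)*1) = (34 + (0 + 21/5)²)*(I*√3) = (34 + (21/5)²)*(I*√3) = (34 + 441/25)*(I*√3) = 1291*(I*√3)/25 = 1291*I*√3/25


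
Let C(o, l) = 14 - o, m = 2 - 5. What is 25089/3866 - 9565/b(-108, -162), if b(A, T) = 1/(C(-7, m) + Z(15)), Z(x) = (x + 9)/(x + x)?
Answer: -806101633/3866 ≈ -2.0851e+5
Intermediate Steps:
Z(x) = (9 + x)/(2*x) (Z(x) = (9 + x)/((2*x)) = (9 + x)*(1/(2*x)) = (9 + x)/(2*x))
m = -3
b(A, T) = 5/109 (b(A, T) = 1/((14 - 1*(-7)) + (1/2)*(9 + 15)/15) = 1/((14 + 7) + (1/2)*(1/15)*24) = 1/(21 + 4/5) = 1/(109/5) = 5/109)
25089/3866 - 9565/b(-108, -162) = 25089/3866 - 9565/5/109 = 25089*(1/3866) - 9565*109/5 = 25089/3866 - 208517 = -806101633/3866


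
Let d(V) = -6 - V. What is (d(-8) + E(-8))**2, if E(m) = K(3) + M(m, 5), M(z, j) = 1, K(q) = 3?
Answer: 36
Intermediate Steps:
E(m) = 4 (E(m) = 3 + 1 = 4)
(d(-8) + E(-8))**2 = ((-6 - 1*(-8)) + 4)**2 = ((-6 + 8) + 4)**2 = (2 + 4)**2 = 6**2 = 36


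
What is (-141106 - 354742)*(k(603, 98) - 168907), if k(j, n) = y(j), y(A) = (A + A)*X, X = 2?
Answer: 82556212760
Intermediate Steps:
y(A) = 4*A (y(A) = (A + A)*2 = (2*A)*2 = 4*A)
k(j, n) = 4*j
(-141106 - 354742)*(k(603, 98) - 168907) = (-141106 - 354742)*(4*603 - 168907) = -495848*(2412 - 168907) = -495848*(-166495) = 82556212760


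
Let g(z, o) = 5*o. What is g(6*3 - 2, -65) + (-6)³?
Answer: -541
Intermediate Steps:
g(6*3 - 2, -65) + (-6)³ = 5*(-65) + (-6)³ = -325 - 216 = -541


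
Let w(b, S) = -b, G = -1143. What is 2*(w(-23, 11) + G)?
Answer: -2240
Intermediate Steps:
2*(w(-23, 11) + G) = 2*(-1*(-23) - 1143) = 2*(23 - 1143) = 2*(-1120) = -2240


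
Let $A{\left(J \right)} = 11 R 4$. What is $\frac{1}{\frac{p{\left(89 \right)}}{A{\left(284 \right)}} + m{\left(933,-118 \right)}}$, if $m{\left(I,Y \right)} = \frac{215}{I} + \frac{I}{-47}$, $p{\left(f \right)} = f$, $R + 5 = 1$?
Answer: $- \frac{7717776}{155330323} \approx -0.049686$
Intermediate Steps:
$R = -4$ ($R = -5 + 1 = -4$)
$A{\left(J \right)} = -176$ ($A{\left(J \right)} = 11 \left(-4\right) 4 = \left(-44\right) 4 = -176$)
$m{\left(I,Y \right)} = \frac{215}{I} - \frac{I}{47}$ ($m{\left(I,Y \right)} = \frac{215}{I} + I \left(- \frac{1}{47}\right) = \frac{215}{I} - \frac{I}{47}$)
$\frac{1}{\frac{p{\left(89 \right)}}{A{\left(284 \right)}} + m{\left(933,-118 \right)}} = \frac{1}{\frac{89}{-176} + \left(\frac{215}{933} - \frac{933}{47}\right)} = \frac{1}{89 \left(- \frac{1}{176}\right) + \left(215 \cdot \frac{1}{933} - \frac{933}{47}\right)} = \frac{1}{- \frac{89}{176} + \left(\frac{215}{933} - \frac{933}{47}\right)} = \frac{1}{- \frac{89}{176} - \frac{860384}{43851}} = \frac{1}{- \frac{155330323}{7717776}} = - \frac{7717776}{155330323}$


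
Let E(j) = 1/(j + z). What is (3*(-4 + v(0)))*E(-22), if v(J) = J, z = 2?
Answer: 3/5 ≈ 0.60000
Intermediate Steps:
E(j) = 1/(2 + j) (E(j) = 1/(j + 2) = 1/(2 + j))
(3*(-4 + v(0)))*E(-22) = (3*(-4 + 0))/(2 - 22) = (3*(-4))/(-20) = -12*(-1/20) = 3/5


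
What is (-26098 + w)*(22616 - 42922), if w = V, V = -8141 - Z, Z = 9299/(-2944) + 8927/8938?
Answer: 4573368767454201/6578368 ≈ 6.9521e+8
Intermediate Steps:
Z = -28416687/13156736 (Z = 9299*(-1/2944) + 8927*(1/8938) = -9299/2944 + 8927/8938 = -28416687/13156736 ≈ -2.1599)
V = -107080571089/13156736 (V = -8141 - 1*(-28416687/13156736) = -8141 + 28416687/13156736 = -107080571089/13156736 ≈ -8138.8)
w = -107080571089/13156736 ≈ -8138.8
(-26098 + w)*(22616 - 42922) = (-26098 - 107080571089/13156736)*(22616 - 42922) = -450445067217/13156736*(-20306) = 4573368767454201/6578368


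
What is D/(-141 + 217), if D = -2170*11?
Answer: -11935/38 ≈ -314.08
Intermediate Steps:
D = -23870
D/(-141 + 217) = -23870/(-141 + 217) = -23870/76 = -23870*1/76 = -11935/38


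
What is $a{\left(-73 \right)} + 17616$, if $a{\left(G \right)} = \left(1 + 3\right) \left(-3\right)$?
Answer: $17604$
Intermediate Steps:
$a{\left(G \right)} = -12$ ($a{\left(G \right)} = 4 \left(-3\right) = -12$)
$a{\left(-73 \right)} + 17616 = -12 + 17616 = 17604$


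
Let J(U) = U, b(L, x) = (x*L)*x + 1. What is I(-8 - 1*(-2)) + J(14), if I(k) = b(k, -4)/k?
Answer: 179/6 ≈ 29.833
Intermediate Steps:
b(L, x) = 1 + L*x² (b(L, x) = (L*x)*x + 1 = L*x² + 1 = 1 + L*x²)
I(k) = (1 + 16*k)/k (I(k) = (1 + k*(-4)²)/k = (1 + k*16)/k = (1 + 16*k)/k)
I(-8 - 1*(-2)) + J(14) = (16 + 1/(-8 - 1*(-2))) + 14 = (16 + 1/(-8 + 2)) + 14 = (16 + 1/(-6)) + 14 = (16 - ⅙) + 14 = 95/6 + 14 = 179/6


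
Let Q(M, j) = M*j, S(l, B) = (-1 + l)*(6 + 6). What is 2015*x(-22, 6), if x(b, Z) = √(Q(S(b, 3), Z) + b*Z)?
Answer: 4030*I*√447 ≈ 85204.0*I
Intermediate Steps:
S(l, B) = -12 + 12*l (S(l, B) = (-1 + l)*12 = -12 + 12*l)
x(b, Z) = √(Z*b + Z*(-12 + 12*b)) (x(b, Z) = √((-12 + 12*b)*Z + b*Z) = √(Z*(-12 + 12*b) + Z*b) = √(Z*b + Z*(-12 + 12*b)))
2015*x(-22, 6) = 2015*√(6*(-12 + 13*(-22))) = 2015*√(6*(-12 - 286)) = 2015*√(6*(-298)) = 2015*√(-1788) = 2015*(2*I*√447) = 4030*I*√447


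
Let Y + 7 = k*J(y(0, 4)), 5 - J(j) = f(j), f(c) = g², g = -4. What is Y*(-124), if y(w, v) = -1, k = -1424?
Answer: -1941468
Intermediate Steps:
f(c) = 16 (f(c) = (-4)² = 16)
J(j) = -11 (J(j) = 5 - 1*16 = 5 - 16 = -11)
Y = 15657 (Y = -7 - 1424*(-11) = -7 + 15664 = 15657)
Y*(-124) = 15657*(-124) = -1941468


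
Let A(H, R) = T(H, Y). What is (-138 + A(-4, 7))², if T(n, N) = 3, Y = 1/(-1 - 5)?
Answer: 18225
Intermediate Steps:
Y = -⅙ (Y = 1/(-6) = -⅙ ≈ -0.16667)
A(H, R) = 3
(-138 + A(-4, 7))² = (-138 + 3)² = (-135)² = 18225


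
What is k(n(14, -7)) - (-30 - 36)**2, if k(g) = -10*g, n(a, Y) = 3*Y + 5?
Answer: -4196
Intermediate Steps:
n(a, Y) = 5 + 3*Y
k(n(14, -7)) - (-30 - 36)**2 = -10*(5 + 3*(-7)) - (-30 - 36)**2 = -10*(5 - 21) - 1*(-66)**2 = -10*(-16) - 1*4356 = 160 - 4356 = -4196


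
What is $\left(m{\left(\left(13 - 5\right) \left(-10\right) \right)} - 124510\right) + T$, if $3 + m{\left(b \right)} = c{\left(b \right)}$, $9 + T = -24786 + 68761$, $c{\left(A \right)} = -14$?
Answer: $-80561$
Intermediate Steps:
$T = 43966$ ($T = -9 + \left(-24786 + 68761\right) = -9 + 43975 = 43966$)
$m{\left(b \right)} = -17$ ($m{\left(b \right)} = -3 - 14 = -17$)
$\left(m{\left(\left(13 - 5\right) \left(-10\right) \right)} - 124510\right) + T = \left(-17 - 124510\right) + 43966 = -124527 + 43966 = -80561$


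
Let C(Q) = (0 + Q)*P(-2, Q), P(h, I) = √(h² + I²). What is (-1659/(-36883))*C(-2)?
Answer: -948*√2/5269 ≈ -0.25445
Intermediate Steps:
P(h, I) = √(I² + h²)
C(Q) = Q*√(4 + Q²) (C(Q) = (0 + Q)*√(Q² + (-2)²) = Q*√(Q² + 4) = Q*√(4 + Q²))
(-1659/(-36883))*C(-2) = (-1659/(-36883))*(-2*√(4 + (-2)²)) = (-1659*(-1/36883))*(-2*√(4 + 4)) = 237*(-4*√2)/5269 = -948*√2/5269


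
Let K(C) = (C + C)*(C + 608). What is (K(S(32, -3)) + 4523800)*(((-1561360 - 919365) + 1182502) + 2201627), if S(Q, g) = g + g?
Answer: 4080292824704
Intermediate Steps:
S(Q, g) = 2*g
K(C) = 2*C*(608 + C) (K(C) = (2*C)*(608 + C) = 2*C*(608 + C))
(K(S(32, -3)) + 4523800)*(((-1561360 - 919365) + 1182502) + 2201627) = (2*(2*(-3))*(608 + 2*(-3)) + 4523800)*(((-1561360 - 919365) + 1182502) + 2201627) = (2*(-6)*(608 - 6) + 4523800)*((-2480725 + 1182502) + 2201627) = (2*(-6)*602 + 4523800)*(-1298223 + 2201627) = (-7224 + 4523800)*903404 = 4516576*903404 = 4080292824704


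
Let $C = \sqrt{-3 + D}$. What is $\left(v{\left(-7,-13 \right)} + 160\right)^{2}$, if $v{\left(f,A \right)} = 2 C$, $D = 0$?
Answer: $25588 + 640 i \sqrt{3} \approx 25588.0 + 1108.5 i$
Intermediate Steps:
$C = i \sqrt{3}$ ($C = \sqrt{-3 + 0} = \sqrt{-3} = i \sqrt{3} \approx 1.732 i$)
$v{\left(f,A \right)} = 2 i \sqrt{3}$
$\left(v{\left(-7,-13 \right)} + 160\right)^{2} = \left(2 i \sqrt{3} + 160\right)^{2} = \left(160 + 2 i \sqrt{3}\right)^{2}$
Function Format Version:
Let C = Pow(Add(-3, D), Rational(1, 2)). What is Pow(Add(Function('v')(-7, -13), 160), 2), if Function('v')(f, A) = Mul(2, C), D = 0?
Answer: Add(25588, Mul(640, I, Pow(3, Rational(1, 2)))) ≈ Add(25588., Mul(1108.5, I))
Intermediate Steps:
C = Mul(I, Pow(3, Rational(1, 2))) (C = Pow(Add(-3, 0), Rational(1, 2)) = Pow(-3, Rational(1, 2)) = Mul(I, Pow(3, Rational(1, 2))) ≈ Mul(1.7320, I))
Function('v')(f, A) = Mul(2, I, Pow(3, Rational(1, 2))) (Function('v')(f, A) = Mul(2, Mul(I, Pow(3, Rational(1, 2)))) = Mul(2, I, Pow(3, Rational(1, 2))))
Pow(Add(Function('v')(-7, -13), 160), 2) = Pow(Add(Mul(2, I, Pow(3, Rational(1, 2))), 160), 2) = Pow(Add(160, Mul(2, I, Pow(3, Rational(1, 2)))), 2)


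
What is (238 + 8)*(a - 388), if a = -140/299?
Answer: -28573392/299 ≈ -95563.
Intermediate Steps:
a = -140/299 (a = -140*1/299 = -140/299 ≈ -0.46823)
(238 + 8)*(a - 388) = (238 + 8)*(-140/299 - 388) = 246*(-116152/299) = -28573392/299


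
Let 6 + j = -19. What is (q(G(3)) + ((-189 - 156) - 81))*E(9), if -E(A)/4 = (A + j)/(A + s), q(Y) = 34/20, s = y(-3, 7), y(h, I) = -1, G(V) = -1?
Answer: -16972/5 ≈ -3394.4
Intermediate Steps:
j = -25 (j = -6 - 19 = -25)
s = -1
q(Y) = 17/10 (q(Y) = 34*(1/20) = 17/10)
E(A) = -4*(-25 + A)/(-1 + A) (E(A) = -4*(A - 25)/(A - 1) = -4*(-25 + A)/(-1 + A))
(q(G(3)) + ((-189 - 156) - 81))*E(9) = (17/10 + ((-189 - 156) - 81))*(4*(25 - 1*9)/(-1 + 9)) = (17/10 + (-345 - 81))*(4*(25 - 9)/8) = (17/10 - 426)*(4*(⅛)*16) = -4243/10*8 = -16972/5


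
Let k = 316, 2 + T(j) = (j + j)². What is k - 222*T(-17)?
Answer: -255872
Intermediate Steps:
T(j) = -2 + 4*j² (T(j) = -2 + (j + j)² = -2 + (2*j)² = -2 + 4*j²)
k - 222*T(-17) = 316 - 222*(-2 + 4*(-17)²) = 316 - 222*(-2 + 4*289) = 316 - 222*(-2 + 1156) = 316 - 222*1154 = 316 - 256188 = -255872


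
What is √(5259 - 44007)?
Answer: 2*I*√9687 ≈ 196.85*I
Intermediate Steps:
√(5259 - 44007) = √(-38748) = 2*I*√9687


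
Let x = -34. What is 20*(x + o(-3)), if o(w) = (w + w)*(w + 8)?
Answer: -1280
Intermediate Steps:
o(w) = 2*w*(8 + w) (o(w) = (2*w)*(8 + w) = 2*w*(8 + w))
20*(x + o(-3)) = 20*(-34 + 2*(-3)*(8 - 3)) = 20*(-34 + 2*(-3)*5) = 20*(-34 - 30) = 20*(-64) = -1280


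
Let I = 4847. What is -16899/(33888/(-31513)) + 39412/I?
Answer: 860849395415/54751712 ≈ 15723.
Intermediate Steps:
-16899/(33888/(-31513)) + 39412/I = -16899/(33888/(-31513)) + 39412/4847 = -16899/(33888*(-1/31513)) + 39412*(1/4847) = -16899/(-33888/31513) + 39412/4847 = -16899*(-31513/33888) + 39412/4847 = 177512729/11296 + 39412/4847 = 860849395415/54751712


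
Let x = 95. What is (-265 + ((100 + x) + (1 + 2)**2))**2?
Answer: 3721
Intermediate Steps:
(-265 + ((100 + x) + (1 + 2)**2))**2 = (-265 + ((100 + 95) + (1 + 2)**2))**2 = (-265 + (195 + 3**2))**2 = (-265 + (195 + 9))**2 = (-265 + 204)**2 = (-61)**2 = 3721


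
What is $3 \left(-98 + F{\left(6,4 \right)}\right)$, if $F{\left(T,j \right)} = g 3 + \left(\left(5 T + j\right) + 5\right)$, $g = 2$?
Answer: $-159$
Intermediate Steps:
$F{\left(T,j \right)} = 11 + j + 5 T$ ($F{\left(T,j \right)} = 2 \cdot 3 + \left(\left(5 T + j\right) + 5\right) = 6 + \left(\left(j + 5 T\right) + 5\right) = 6 + \left(5 + j + 5 T\right) = 11 + j + 5 T$)
$3 \left(-98 + F{\left(6,4 \right)}\right) = 3 \left(-98 + \left(11 + 4 + 5 \cdot 6\right)\right) = 3 \left(-98 + \left(11 + 4 + 30\right)\right) = 3 \left(-98 + 45\right) = 3 \left(-53\right) = -159$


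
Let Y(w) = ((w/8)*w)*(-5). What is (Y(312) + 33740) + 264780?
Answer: 237680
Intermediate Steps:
Y(w) = -5*w²/8 (Y(w) = ((w*(⅛))*w)*(-5) = ((w/8)*w)*(-5) = (w²/8)*(-5) = -5*w²/8)
(Y(312) + 33740) + 264780 = (-5/8*312² + 33740) + 264780 = (-5/8*97344 + 33740) + 264780 = (-60840 + 33740) + 264780 = -27100 + 264780 = 237680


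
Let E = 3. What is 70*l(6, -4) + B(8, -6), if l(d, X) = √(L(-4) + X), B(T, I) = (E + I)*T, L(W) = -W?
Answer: -24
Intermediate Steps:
B(T, I) = T*(3 + I) (B(T, I) = (3 + I)*T = T*(3 + I))
l(d, X) = √(4 + X) (l(d, X) = √(-1*(-4) + X) = √(4 + X))
70*l(6, -4) + B(8, -6) = 70*√(4 - 4) + 8*(3 - 6) = 70*√0 + 8*(-3) = 70*0 - 24 = 0 - 24 = -24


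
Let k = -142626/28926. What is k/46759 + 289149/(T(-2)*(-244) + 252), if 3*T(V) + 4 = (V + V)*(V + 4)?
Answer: 65181424325923/276822070692 ≈ 235.46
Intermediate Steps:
k = -23771/4821 (k = -142626*1/28926 = -23771/4821 ≈ -4.9307)
T(V) = -4/3 + 2*V*(4 + V)/3 (T(V) = -4/3 + ((V + V)*(V + 4))/3 = -4/3 + ((2*V)*(4 + V))/3 = -4/3 + (2*V*(4 + V))/3 = -4/3 + 2*V*(4 + V)/3)
k/46759 + 289149/(T(-2)*(-244) + 252) = -23771/4821/46759 + 289149/((-4/3 + (⅔)*(-2)² + (8/3)*(-2))*(-244) + 252) = -23771/4821*1/46759 + 289149/((-4/3 + (⅔)*4 - 16/3)*(-244) + 252) = -23771/225425139 + 289149/((-4/3 + 8/3 - 16/3)*(-244) + 252) = -23771/225425139 + 289149/(-4*(-244) + 252) = -23771/225425139 + 289149/(976 + 252) = -23771/225425139 + 289149/1228 = 65181424325923/276822070692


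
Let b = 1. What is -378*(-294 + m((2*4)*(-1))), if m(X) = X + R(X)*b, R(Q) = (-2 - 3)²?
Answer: 104706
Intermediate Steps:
R(Q) = 25 (R(Q) = (-5)² = 25)
m(X) = 25 + X (m(X) = X + 25*1 = X + 25 = 25 + X)
-378*(-294 + m((2*4)*(-1))) = -378*(-294 + (25 + (2*4)*(-1))) = -378*(-294 + (25 + 8*(-1))) = -378*(-294 + (25 - 8)) = -378*(-294 + 17) = -378*(-277) = 104706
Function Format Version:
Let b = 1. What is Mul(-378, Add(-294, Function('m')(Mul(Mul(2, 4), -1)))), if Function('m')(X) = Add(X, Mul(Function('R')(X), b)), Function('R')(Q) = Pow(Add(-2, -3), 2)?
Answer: 104706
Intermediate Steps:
Function('R')(Q) = 25 (Function('R')(Q) = Pow(-5, 2) = 25)
Function('m')(X) = Add(25, X) (Function('m')(X) = Add(X, Mul(25, 1)) = Add(X, 25) = Add(25, X))
Mul(-378, Add(-294, Function('m')(Mul(Mul(2, 4), -1)))) = Mul(-378, Add(-294, Add(25, Mul(Mul(2, 4), -1)))) = Mul(-378, Add(-294, Add(25, Mul(8, -1)))) = Mul(-378, Add(-294, Add(25, -8))) = Mul(-378, Add(-294, 17)) = Mul(-378, -277) = 104706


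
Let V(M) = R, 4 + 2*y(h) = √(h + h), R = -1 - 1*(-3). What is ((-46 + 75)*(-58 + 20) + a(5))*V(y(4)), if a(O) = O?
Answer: -2194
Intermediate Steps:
R = 2 (R = -1 + 3 = 2)
y(h) = -2 + √2*√h/2 (y(h) = -2 + √(h + h)/2 = -2 + √(2*h)/2 = -2 + (√2*√h)/2 = -2 + √2*√h/2)
V(M) = 2
((-46 + 75)*(-58 + 20) + a(5))*V(y(4)) = ((-46 + 75)*(-58 + 20) + 5)*2 = (29*(-38) + 5)*2 = (-1102 + 5)*2 = -1097*2 = -2194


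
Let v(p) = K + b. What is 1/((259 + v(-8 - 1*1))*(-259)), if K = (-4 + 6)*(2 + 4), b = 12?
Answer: -1/73297 ≈ -1.3643e-5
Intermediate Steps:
K = 12 (K = 2*6 = 12)
v(p) = 24 (v(p) = 12 + 12 = 24)
1/((259 + v(-8 - 1*1))*(-259)) = 1/((259 + 24)*(-259)) = 1/(283*(-259)) = 1/(-73297) = -1/73297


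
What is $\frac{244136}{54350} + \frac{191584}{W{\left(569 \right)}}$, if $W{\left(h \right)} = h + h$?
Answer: $\frac{2672604292}{15462575} \approx 172.84$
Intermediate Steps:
$W{\left(h \right)} = 2 h$
$\frac{244136}{54350} + \frac{191584}{W{\left(569 \right)}} = \frac{244136}{54350} + \frac{191584}{2 \cdot 569} = 244136 \cdot \frac{1}{54350} + \frac{191584}{1138} = \frac{122068}{27175} + 191584 \cdot \frac{1}{1138} = \frac{122068}{27175} + \frac{95792}{569} = \frac{2672604292}{15462575}$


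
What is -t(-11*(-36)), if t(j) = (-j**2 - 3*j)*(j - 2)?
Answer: 62253576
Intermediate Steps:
t(j) = (-2 + j)*(-j**2 - 3*j) (t(j) = (-j**2 - 3*j)*(-2 + j) = (-2 + j)*(-j**2 - 3*j))
-t(-11*(-36)) = -(-11*(-36))*(6 - (-11)*(-36) - (-11*(-36))**2) = -396*(6 - 1*396 - 1*396**2) = -396*(6 - 396 - 1*156816) = -396*(6 - 396 - 156816) = -396*(-157206) = -1*(-62253576) = 62253576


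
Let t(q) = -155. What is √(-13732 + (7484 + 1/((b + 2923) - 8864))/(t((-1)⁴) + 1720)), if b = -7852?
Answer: I*√6396297917018034805/21586045 ≈ 117.16*I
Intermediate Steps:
√(-13732 + (7484 + 1/((b + 2923) - 8864))/(t((-1)⁴) + 1720)) = √(-13732 + (7484 + 1/((-7852 + 2923) - 8864))/(-155 + 1720)) = √(-13732 + (7484 + 1/(-4929 - 8864))/1565) = √(-13732 + (7484 + 1/(-13793))*(1/1565)) = √(-13732 + (7484 - 1/13793)*(1/1565)) = √(-13732 + (103226811/13793)*(1/1565)) = √(-13732 + 103226811/21586045) = √(-296316343129/21586045) = I*√6396297917018034805/21586045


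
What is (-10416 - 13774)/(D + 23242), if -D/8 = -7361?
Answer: -2419/8213 ≈ -0.29453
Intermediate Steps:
D = 58888 (D = -8*(-7361) = 58888)
(-10416 - 13774)/(D + 23242) = (-10416 - 13774)/(58888 + 23242) = -24190/82130 = -24190*1/82130 = -2419/8213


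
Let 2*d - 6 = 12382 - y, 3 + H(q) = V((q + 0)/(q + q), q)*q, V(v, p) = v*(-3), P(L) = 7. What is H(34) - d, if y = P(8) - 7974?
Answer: -20463/2 ≈ -10232.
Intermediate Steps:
V(v, p) = -3*v
y = -7967 (y = 7 - 7974 = -7967)
H(q) = -3 - 3*q/2 (H(q) = -3 + (-3*(q + 0)/(q + q))*q = -3 + (-3*q/(2*q))*q = -3 + (-3*q*1/(2*q))*q = -3 + (-3*½)*q = -3 - 3*q/2)
d = 20355/2 (d = 3 + (12382 - 1*(-7967))/2 = 3 + (12382 + 7967)/2 = 3 + (½)*20349 = 3 + 20349/2 = 20355/2 ≈ 10178.)
H(34) - d = (-3 - 3/2*34) - 1*20355/2 = (-3 - 51) - 20355/2 = -54 - 20355/2 = -20463/2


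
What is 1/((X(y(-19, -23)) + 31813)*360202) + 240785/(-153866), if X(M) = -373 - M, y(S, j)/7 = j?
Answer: -685198467474176/437854299073033 ≈ -1.5649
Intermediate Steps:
y(S, j) = 7*j
1/((X(y(-19, -23)) + 31813)*360202) + 240785/(-153866) = 1/(((-373 - 7*(-23)) + 31813)*360202) + 240785/(-153866) = (1/360202)/((-373 - 1*(-161)) + 31813) + 240785*(-1/153866) = (1/360202)/((-373 + 161) + 31813) - 240785/153866 = (1/360202)/(-212 + 31813) - 240785/153866 = (1/360202)/31601 - 240785/153866 = (1/31601)*(1/360202) - 240785/153866 = 1/11382743402 - 240785/153866 = -685198467474176/437854299073033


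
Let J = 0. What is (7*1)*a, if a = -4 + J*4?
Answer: -28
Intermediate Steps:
a = -4 (a = -4 + 0*4 = -4 + 0 = -4)
(7*1)*a = (7*1)*(-4) = 7*(-4) = -28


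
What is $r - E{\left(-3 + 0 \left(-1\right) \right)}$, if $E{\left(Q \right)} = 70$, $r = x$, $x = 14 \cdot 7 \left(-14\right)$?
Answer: $-1442$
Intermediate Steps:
$x = -1372$ ($x = 98 \left(-14\right) = -1372$)
$r = -1372$
$r - E{\left(-3 + 0 \left(-1\right) \right)} = -1372 - 70 = -1442$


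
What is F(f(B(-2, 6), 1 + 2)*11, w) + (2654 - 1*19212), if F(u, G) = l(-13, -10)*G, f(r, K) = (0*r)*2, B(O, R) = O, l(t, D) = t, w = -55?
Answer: -15843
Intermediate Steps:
f(r, K) = 0 (f(r, K) = 0*2 = 0)
F(u, G) = -13*G
F(f(B(-2, 6), 1 + 2)*11, w) + (2654 - 1*19212) = -13*(-55) + (2654 - 1*19212) = 715 + (2654 - 19212) = 715 - 16558 = -15843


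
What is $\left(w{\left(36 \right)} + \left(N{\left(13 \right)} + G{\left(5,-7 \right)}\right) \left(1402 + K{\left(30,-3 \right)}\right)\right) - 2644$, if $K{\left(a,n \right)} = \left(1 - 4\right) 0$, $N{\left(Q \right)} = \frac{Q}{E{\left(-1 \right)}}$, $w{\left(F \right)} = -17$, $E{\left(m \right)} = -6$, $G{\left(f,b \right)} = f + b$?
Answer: $- \frac{25508}{3} \approx -8502.7$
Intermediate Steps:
$G{\left(f,b \right)} = b + f$
$N{\left(Q \right)} = - \frac{Q}{6}$ ($N{\left(Q \right)} = \frac{Q}{-6} = Q \left(- \frac{1}{6}\right) = - \frac{Q}{6}$)
$K{\left(a,n \right)} = 0$ ($K{\left(a,n \right)} = \left(-3\right) 0 = 0$)
$\left(w{\left(36 \right)} + \left(N{\left(13 \right)} + G{\left(5,-7 \right)}\right) \left(1402 + K{\left(30,-3 \right)}\right)\right) - 2644 = \left(-17 + \left(\left(- \frac{1}{6}\right) 13 + \left(-7 + 5\right)\right) \left(1402 + 0\right)\right) - 2644 = \left(-17 + \left(- \frac{13}{6} - 2\right) 1402\right) - 2644 = \left(-17 - \frac{17525}{3}\right) - 2644 = - \frac{17576}{3} - 2644 = - \frac{25508}{3}$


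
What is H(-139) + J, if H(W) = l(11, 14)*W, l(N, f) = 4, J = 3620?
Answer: 3064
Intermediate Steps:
H(W) = 4*W
H(-139) + J = 4*(-139) + 3620 = -556 + 3620 = 3064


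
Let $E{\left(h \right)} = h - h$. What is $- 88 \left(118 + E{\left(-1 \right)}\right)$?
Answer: $-10384$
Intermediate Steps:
$E{\left(h \right)} = 0$
$- 88 \left(118 + E{\left(-1 \right)}\right) = - 88 \left(118 + 0\right) = \left(-88\right) 118 = -10384$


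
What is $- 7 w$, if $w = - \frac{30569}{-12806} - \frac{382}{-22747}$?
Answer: $- \frac{4901714545}{291298082} \approx -16.827$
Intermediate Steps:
$w = \frac{700244935}{291298082}$ ($w = \left(-30569\right) \left(- \frac{1}{12806}\right) - - \frac{382}{22747} = \frac{30569}{12806} + \frac{382}{22747} = \frac{700244935}{291298082} \approx 2.4039$)
$- 7 w = \left(-7\right) \frac{700244935}{291298082} = - \frac{4901714545}{291298082}$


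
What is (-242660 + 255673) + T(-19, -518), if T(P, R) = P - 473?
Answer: 12521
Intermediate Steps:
T(P, R) = -473 + P
(-242660 + 255673) + T(-19, -518) = (-242660 + 255673) + (-473 - 19) = 13013 - 492 = 12521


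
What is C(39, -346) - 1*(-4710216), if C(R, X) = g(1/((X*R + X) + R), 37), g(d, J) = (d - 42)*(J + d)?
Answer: 896847555128868/190467601 ≈ 4.7087e+6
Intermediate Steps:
g(d, J) = (-42 + d)*(J + d)
C(R, X) = -1554 + (R + X + R*X)⁻² - 5/(R + X + R*X) (C(R, X) = (1/((X*R + X) + R))² - 42*37 - 42/((X*R + X) + R) + 37/((X*R + X) + R) = (1/((R*X + X) + R))² - 1554 - 42/((R*X + X) + R) + 37/((R*X + X) + R) = (1/((X + R*X) + R))² - 1554 - 42/((X + R*X) + R) + 37/((X + R*X) + R) = (1/(R + X + R*X))² - 1554 - 42/(R + X + R*X) + 37/(R + X + R*X) = (R + X + R*X)⁻² - 1554 - 42/(R + X + R*X) + 37/(R + X + R*X) = -1554 + (R + X + R*X)⁻² - 5/(R + X + R*X))
C(39, -346) - 1*(-4710216) = (-1554 + (39 - 346 + 39*(-346))⁻² - 5/(39 - 346 + 39*(-346))) - 1*(-4710216) = (-1554 + (39 - 346 - 13494)⁻² - 5/(39 - 346 - 13494)) + 4710216 = (-1554 + (-13801)⁻² - 5/(-13801)) + 4710216 = (-1554 + 1/190467601 - 5*(-1/13801)) + 4710216 = (-1554 + 1/190467601 + 5/13801) + 4710216 = -295986582948/190467601 + 4710216 = 896847555128868/190467601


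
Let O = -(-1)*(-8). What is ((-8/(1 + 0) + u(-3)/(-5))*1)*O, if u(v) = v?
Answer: 296/5 ≈ 59.200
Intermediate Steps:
O = -8 (O = -1*8 = -8)
((-8/(1 + 0) + u(-3)/(-5))*1)*O = ((-8/(1 + 0) - 3/(-5))*1)*(-8) = ((-8/1 - 3*(-1/5))*1)*(-8) = ((-8*1 + 3/5)*1)*(-8) = ((-8 + 3/5)*1)*(-8) = -37/5*1*(-8) = -37/5*(-8) = 296/5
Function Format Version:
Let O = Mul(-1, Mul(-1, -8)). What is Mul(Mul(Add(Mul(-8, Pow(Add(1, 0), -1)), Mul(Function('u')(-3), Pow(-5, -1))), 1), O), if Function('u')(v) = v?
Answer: Rational(296, 5) ≈ 59.200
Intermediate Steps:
O = -8 (O = Mul(-1, 8) = -8)
Mul(Mul(Add(Mul(-8, Pow(Add(1, 0), -1)), Mul(Function('u')(-3), Pow(-5, -1))), 1), O) = Mul(Mul(Add(Mul(-8, Pow(Add(1, 0), -1)), Mul(-3, Pow(-5, -1))), 1), -8) = Mul(Mul(Add(Mul(-8, Pow(1, -1)), Mul(-3, Rational(-1, 5))), 1), -8) = Mul(Mul(Add(Mul(-8, 1), Rational(3, 5)), 1), -8) = Mul(Mul(Add(-8, Rational(3, 5)), 1), -8) = Mul(Mul(Rational(-37, 5), 1), -8) = Mul(Rational(-37, 5), -8) = Rational(296, 5)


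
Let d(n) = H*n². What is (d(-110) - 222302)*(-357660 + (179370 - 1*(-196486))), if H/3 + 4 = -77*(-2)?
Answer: 95032212808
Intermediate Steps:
H = 450 (H = -12 + 3*(-77*(-2)) = -12 + 3*154 = -12 + 462 = 450)
d(n) = 450*n²
(d(-110) - 222302)*(-357660 + (179370 - 1*(-196486))) = (450*(-110)² - 222302)*(-357660 + (179370 - 1*(-196486))) = (450*12100 - 222302)*(-357660 + (179370 + 196486)) = (5445000 - 222302)*(-357660 + 375856) = 5222698*18196 = 95032212808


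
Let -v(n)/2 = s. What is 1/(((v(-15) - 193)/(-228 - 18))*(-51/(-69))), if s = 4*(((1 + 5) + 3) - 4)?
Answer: 5658/3961 ≈ 1.4284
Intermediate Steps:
s = 20 (s = 4*((6 + 3) - 4) = 4*(9 - 4) = 4*5 = 20)
v(n) = -40 (v(n) = -2*20 = -40)
1/(((v(-15) - 193)/(-228 - 18))*(-51/(-69))) = 1/(((-40 - 193)/(-228 - 18))*(-51/(-69))) = 1/((-233/(-246))*(-51*(-1/69))) = 1/(-233*(-1/246)*(17/23)) = 1/((233/246)*(17/23)) = 1/(3961/5658) = 5658/3961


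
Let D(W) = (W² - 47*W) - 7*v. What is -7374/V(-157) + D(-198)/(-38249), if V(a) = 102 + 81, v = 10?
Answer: -96970882/2333189 ≈ -41.562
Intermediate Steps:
V(a) = 183
D(W) = -70 + W² - 47*W (D(W) = (W² - 47*W) - 7*10 = (W² - 47*W) - 70 = -70 + W² - 47*W)
-7374/V(-157) + D(-198)/(-38249) = -7374/183 + (-70 + (-198)² - 47*(-198))/(-38249) = -7374*1/183 + (-70 + 39204 + 9306)*(-1/38249) = -2458/61 + 48440*(-1/38249) = -2458/61 - 48440/38249 = -96970882/2333189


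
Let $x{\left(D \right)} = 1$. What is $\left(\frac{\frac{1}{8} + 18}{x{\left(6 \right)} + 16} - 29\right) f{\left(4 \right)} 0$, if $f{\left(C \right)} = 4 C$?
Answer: $0$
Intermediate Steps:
$\left(\frac{\frac{1}{8} + 18}{x{\left(6 \right)} + 16} - 29\right) f{\left(4 \right)} 0 = \left(\frac{\frac{1}{8} + 18}{1 + 16} - 29\right) 4 \cdot 4 \cdot 0 = \left(\frac{\frac{1}{8} + 18}{17} - 29\right) 16 \cdot 0 = \left(\frac{145}{8} \cdot \frac{1}{17} - 29\right) 0 = \left(\frac{145}{136} - 29\right) 0 = \left(- \frac{3799}{136}\right) 0 = 0$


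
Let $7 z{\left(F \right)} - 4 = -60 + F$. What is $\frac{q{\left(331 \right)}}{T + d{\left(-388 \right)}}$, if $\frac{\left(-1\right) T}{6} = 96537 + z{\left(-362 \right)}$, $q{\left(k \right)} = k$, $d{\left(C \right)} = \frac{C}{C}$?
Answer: $- \frac{2317}{4052039} \approx -0.00057181$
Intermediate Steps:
$d{\left(C \right)} = 1$
$z{\left(F \right)} = -8 + \frac{F}{7}$ ($z{\left(F \right)} = \frac{4}{7} + \frac{-60 + F}{7} = \frac{4}{7} + \left(- \frac{60}{7} + \frac{F}{7}\right) = -8 + \frac{F}{7}$)
$T = - \frac{4052046}{7}$ ($T = - 6 \left(96537 + \left(-8 + \frac{1}{7} \left(-362\right)\right)\right) = - 6 \left(96537 - \frac{418}{7}\right) = \left(-6\right) \frac{675341}{7} = - \frac{4052046}{7} \approx -5.7886 \cdot 10^{5}$)
$\frac{q{\left(331 \right)}}{T + d{\left(-388 \right)}} = \frac{331}{- \frac{4052046}{7} + 1} = \frac{331}{- \frac{4052039}{7}} = 331 \left(- \frac{7}{4052039}\right) = - \frac{2317}{4052039}$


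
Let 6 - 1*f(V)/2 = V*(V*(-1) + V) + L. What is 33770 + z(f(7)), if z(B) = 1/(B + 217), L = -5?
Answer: 8071031/239 ≈ 33770.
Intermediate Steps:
f(V) = 22 (f(V) = 12 - 2*(V*(V*(-1) + V) - 5) = 12 - 2*(V*(-V + V) - 5) = 12 - 2*(V*0 - 5) = 12 - 2*(0 - 5) = 12 - 2*(-5) = 12 + 10 = 22)
z(B) = 1/(217 + B)
33770 + z(f(7)) = 33770 + 1/(217 + 22) = 33770 + 1/239 = 8071031/239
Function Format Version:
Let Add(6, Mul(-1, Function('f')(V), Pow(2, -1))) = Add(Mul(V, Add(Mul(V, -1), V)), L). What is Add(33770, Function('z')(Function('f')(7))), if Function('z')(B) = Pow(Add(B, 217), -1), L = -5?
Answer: Rational(8071031, 239) ≈ 33770.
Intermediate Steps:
Function('f')(V) = 22 (Function('f')(V) = Add(12, Mul(-2, Add(Mul(V, Add(Mul(V, -1), V)), -5))) = Add(12, Mul(-2, Add(Mul(V, Add(Mul(-1, V), V)), -5))) = Add(12, Mul(-2, Add(Mul(V, 0), -5))) = Add(12, Mul(-2, Add(0, -5))) = Add(12, Mul(-2, -5)) = Add(12, 10) = 22)
Function('z')(B) = Pow(Add(217, B), -1)
Add(33770, Function('z')(Function('f')(7))) = Add(33770, Pow(Add(217, 22), -1)) = Add(33770, Pow(239, -1)) = Add(33770, Rational(1, 239)) = Rational(8071031, 239)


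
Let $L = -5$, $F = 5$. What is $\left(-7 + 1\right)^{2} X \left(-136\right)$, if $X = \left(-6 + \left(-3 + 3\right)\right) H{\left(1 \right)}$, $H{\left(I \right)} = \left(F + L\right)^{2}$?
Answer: $0$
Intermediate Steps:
$H{\left(I \right)} = 0$ ($H{\left(I \right)} = \left(5 - 5\right)^{2} = 0^{2} = 0$)
$X = 0$ ($X = \left(-6 + \left(-3 + 3\right)\right) 0 = \left(-6 + 0\right) 0 = \left(-6\right) 0 = 0$)
$\left(-7 + 1\right)^{2} X \left(-136\right) = \left(-7 + 1\right)^{2} \cdot 0 \left(-136\right) = \left(-6\right)^{2} \cdot 0 \left(-136\right) = 36 \cdot 0 \left(-136\right) = 0 \left(-136\right) = 0$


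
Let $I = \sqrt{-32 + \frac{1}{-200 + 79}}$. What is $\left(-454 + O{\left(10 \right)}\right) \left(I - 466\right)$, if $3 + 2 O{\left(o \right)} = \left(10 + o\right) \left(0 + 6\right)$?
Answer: $184303 - \frac{791 i \sqrt{3873}}{22} \approx 1.843 \cdot 10^{5} - 2237.6 i$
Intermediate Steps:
$O{\left(o \right)} = \frac{57}{2} + 3 o$ ($O{\left(o \right)} = - \frac{3}{2} + \frac{\left(10 + o\right) \left(0 + 6\right)}{2} = - \frac{3}{2} + \frac{\left(10 + o\right) 6}{2} = - \frac{3}{2} + \frac{60 + 6 o}{2} = - \frac{3}{2} + \left(30 + 3 o\right) = \frac{57}{2} + 3 o$)
$I = \frac{i \sqrt{3873}}{11}$ ($I = \sqrt{-32 + \frac{1}{-121}} = \sqrt{-32 - \frac{1}{121}} = \sqrt{- \frac{3873}{121}} = \frac{i \sqrt{3873}}{11} \approx 5.6576 i$)
$\left(-454 + O{\left(10 \right)}\right) \left(I - 466\right) = \left(-454 + \left(\frac{57}{2} + 3 \cdot 10\right)\right) \left(\frac{i \sqrt{3873}}{11} - 466\right) = \left(-454 + \left(\frac{57}{2} + 30\right)\right) \left(\frac{i \sqrt{3873}}{11} - 466\right) = \left(-454 + \frac{117}{2}\right) \left(-466 + \frac{i \sqrt{3873}}{11}\right) = - \frac{791 \left(-466 + \frac{i \sqrt{3873}}{11}\right)}{2} = 184303 - \frac{791 i \sqrt{3873}}{22}$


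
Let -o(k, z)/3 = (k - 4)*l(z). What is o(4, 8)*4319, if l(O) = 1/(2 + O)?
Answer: 0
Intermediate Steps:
o(k, z) = -3*(-4 + k)/(2 + z) (o(k, z) = -3*(k - 4)/(2 + z) = -3*(-4 + k)/(2 + z))
o(4, 8)*4319 = (3*(4 - 1*4)/(2 + 8))*4319 = (3*(4 - 4)/10)*4319 = (3*(1/10)*0)*4319 = 0*4319 = 0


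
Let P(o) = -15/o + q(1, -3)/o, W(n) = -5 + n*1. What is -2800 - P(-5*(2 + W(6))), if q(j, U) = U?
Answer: -14006/5 ≈ -2801.2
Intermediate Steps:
W(n) = -5 + n
P(o) = -18/o (P(o) = -15/o - 3/o = -18/o)
-2800 - P(-5*(2 + W(6))) = -2800 - (-18)/((-5*(2 + (-5 + 6)))) = -2800 - (-18)/((-5*(2 + 1))) = -2800 - (-18)/((-5*3)) = -2800 - (-18)/(-15) = -2800 - (-18)*(-1)/15 = -2800 - 1*6/5 = -2800 - 6/5 = -14006/5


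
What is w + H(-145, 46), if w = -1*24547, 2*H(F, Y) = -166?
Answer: -24630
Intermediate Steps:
H(F, Y) = -83 (H(F, Y) = (½)*(-166) = -83)
w = -24547
w + H(-145, 46) = -24547 - 83 = -24630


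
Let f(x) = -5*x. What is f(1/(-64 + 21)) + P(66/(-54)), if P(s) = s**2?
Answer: 5608/3483 ≈ 1.6101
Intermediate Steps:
f(1/(-64 + 21)) + P(66/(-54)) = -5/(-64 + 21) + (66/(-54))**2 = -5/(-43) + (66*(-1/54))**2 = -5*(-1/43) + (-11/9)**2 = 5/43 + 121/81 = 5608/3483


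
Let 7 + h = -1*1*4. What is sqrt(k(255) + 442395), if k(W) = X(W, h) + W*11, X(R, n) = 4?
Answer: 2*sqrt(111301) ≈ 667.24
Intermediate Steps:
h = -11 (h = -7 - 1*1*4 = -7 - 1*4 = -7 - 4 = -11)
k(W) = 4 + 11*W (k(W) = 4 + W*11 = 4 + 11*W)
sqrt(k(255) + 442395) = sqrt((4 + 11*255) + 442395) = sqrt((4 + 2805) + 442395) = sqrt(2809 + 442395) = sqrt(445204) = 2*sqrt(111301)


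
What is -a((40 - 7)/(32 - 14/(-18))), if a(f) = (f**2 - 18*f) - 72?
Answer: 7754661/87025 ≈ 89.108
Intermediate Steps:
a(f) = -72 + f**2 - 18*f
-a((40 - 7)/(32 - 14/(-18))) = -(-72 + ((40 - 7)/(32 - 14/(-18)))**2 - 18*(40 - 7)/(32 - 14/(-18))) = -(-72 + (33/(32 - 14*(-1/18)))**2 - 594/(32 - 14*(-1/18))) = -(-72 + (33/(32 + 7/9))**2 - 594/(32 + 7/9)) = -(-72 + (33/(295/9))**2 - 594/295/9) = -(-72 + (33*(9/295))**2 - 594*9/295) = -(-72 + (297/295)**2 - 18*297/295) = -(-72 + 88209/87025 - 5346/295) = -1*(-7754661/87025) = 7754661/87025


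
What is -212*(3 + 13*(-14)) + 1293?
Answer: 39241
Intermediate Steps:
-212*(3 + 13*(-14)) + 1293 = -212*(3 - 182) + 1293 = -212*(-179) + 1293 = 37948 + 1293 = 39241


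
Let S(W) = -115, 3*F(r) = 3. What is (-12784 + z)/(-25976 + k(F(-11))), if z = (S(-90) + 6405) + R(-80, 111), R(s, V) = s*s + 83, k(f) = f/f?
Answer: 11/25975 ≈ 0.00042348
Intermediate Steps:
F(r) = 1 (F(r) = (1/3)*3 = 1)
k(f) = 1
R(s, V) = 83 + s**2 (R(s, V) = s**2 + 83 = 83 + s**2)
z = 12773 (z = (-115 + 6405) + (83 + (-80)**2) = 6290 + (83 + 6400) = 6290 + 6483 = 12773)
(-12784 + z)/(-25976 + k(F(-11))) = (-12784 + 12773)/(-25976 + 1) = -11/(-25975) = -11*(-1/25975) = 11/25975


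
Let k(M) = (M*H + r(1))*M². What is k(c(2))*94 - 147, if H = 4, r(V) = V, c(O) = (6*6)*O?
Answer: 140828397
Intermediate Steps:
c(O) = 36*O
k(M) = M²*(1 + 4*M) (k(M) = (M*4 + 1)*M² = (4*M + 1)*M² = (1 + 4*M)*M² = M²*(1 + 4*M))
k(c(2))*94 - 147 = ((36*2)²*(1 + 4*(36*2)))*94 - 147 = (72²*(1 + 4*72))*94 - 147 = (5184*(1 + 288))*94 - 147 = (5184*289)*94 - 147 = 1498176*94 - 147 = 140828544 - 147 = 140828397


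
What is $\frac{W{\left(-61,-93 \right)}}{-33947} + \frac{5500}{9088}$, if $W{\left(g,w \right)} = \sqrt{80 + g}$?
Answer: $\frac{1375}{2272} - \frac{\sqrt{19}}{33947} \approx 0.60507$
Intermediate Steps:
$\frac{W{\left(-61,-93 \right)}}{-33947} + \frac{5500}{9088} = \frac{\sqrt{80 - 61}}{-33947} + \frac{5500}{9088} = \sqrt{19} \left(- \frac{1}{33947}\right) + 5500 \cdot \frac{1}{9088} = - \frac{\sqrt{19}}{33947} + \frac{1375}{2272} = \frac{1375}{2272} - \frac{\sqrt{19}}{33947}$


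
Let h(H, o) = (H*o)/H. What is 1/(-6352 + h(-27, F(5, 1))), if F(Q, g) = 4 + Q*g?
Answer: -1/6343 ≈ -0.00015765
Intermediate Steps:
h(H, o) = o
1/(-6352 + h(-27, F(5, 1))) = 1/(-6352 + (4 + 5*1)) = 1/(-6352 + (4 + 5)) = 1/(-6352 + 9) = 1/(-6343) = -1/6343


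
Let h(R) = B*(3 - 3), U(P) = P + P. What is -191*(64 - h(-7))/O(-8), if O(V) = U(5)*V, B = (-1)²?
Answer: 764/5 ≈ 152.80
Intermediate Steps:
B = 1
U(P) = 2*P
h(R) = 0 (h(R) = 1*(3 - 3) = 1*0 = 0)
O(V) = 10*V (O(V) = (2*5)*V = 10*V)
-191*(64 - h(-7))/O(-8) = -191*(64 - 1*0)/(10*(-8)) = -191*(64 + 0)/(-80) = -12224*(-1)/80 = -191*(-⅘) = 764/5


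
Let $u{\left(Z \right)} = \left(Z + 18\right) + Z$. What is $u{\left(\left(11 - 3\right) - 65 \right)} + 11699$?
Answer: $11603$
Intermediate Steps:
$u{\left(Z \right)} = 18 + 2 Z$ ($u{\left(Z \right)} = \left(18 + Z\right) + Z = 18 + 2 Z$)
$u{\left(\left(11 - 3\right) - 65 \right)} + 11699 = \left(18 + 2 \left(\left(11 - 3\right) - 65\right)\right) + 11699 = \left(18 + 2 \left(8 - 65\right)\right) + 11699 = \left(18 + 2 \left(-57\right)\right) + 11699 = \left(18 - 114\right) + 11699 = -96 + 11699 = 11603$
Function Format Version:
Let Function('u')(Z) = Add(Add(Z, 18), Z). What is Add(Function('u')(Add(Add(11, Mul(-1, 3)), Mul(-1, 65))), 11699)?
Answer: 11603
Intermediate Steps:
Function('u')(Z) = Add(18, Mul(2, Z)) (Function('u')(Z) = Add(Add(18, Z), Z) = Add(18, Mul(2, Z)))
Add(Function('u')(Add(Add(11, Mul(-1, 3)), Mul(-1, 65))), 11699) = Add(Add(18, Mul(2, Add(Add(11, Mul(-1, 3)), Mul(-1, 65)))), 11699) = Add(Add(18, Mul(2, Add(Add(11, -3), -65))), 11699) = Add(Add(18, Mul(2, Add(8, -65))), 11699) = Add(Add(18, Mul(2, -57)), 11699) = Add(Add(18, -114), 11699) = Add(-96, 11699) = 11603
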